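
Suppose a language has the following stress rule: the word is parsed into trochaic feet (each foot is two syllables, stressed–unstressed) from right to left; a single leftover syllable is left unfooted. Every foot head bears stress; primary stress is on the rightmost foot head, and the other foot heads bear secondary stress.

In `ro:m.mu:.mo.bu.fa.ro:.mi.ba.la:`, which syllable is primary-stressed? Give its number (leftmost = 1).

Parse right to left into trochaic (ˈσσ) feet: ro:m (ˈmu:.mo) (ˈbu.fa) (ˈro:.mi) (ˈba.la:). Syllable 1 is left unfooted.
Foot heads (stressed positions): 2, 4, 6, 8.
End Rule Rightmost: primary stress on the rightmost head = syllable 8.
Primary stress: syllable 8 → ro:m.mu:.mo.bu.fa.ro:.mi.ˈba.la:.

8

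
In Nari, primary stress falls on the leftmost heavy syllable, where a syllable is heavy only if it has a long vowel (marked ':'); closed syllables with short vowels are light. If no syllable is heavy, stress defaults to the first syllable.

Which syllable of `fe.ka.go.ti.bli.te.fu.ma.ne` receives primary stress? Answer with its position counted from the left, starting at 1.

Weights: 1 fe L, 2 ka L, 3 go L, 4 ti L, 5 bli L, 6 te L, 7 fu L, 8 ma L, 9 ne L.
No heavy syllable in the domain; default to the first syllable = syllable 1.
Primary stress: syllable 1 → ˈfe.ka.go.ti.bli.te.fu.ma.ne.

1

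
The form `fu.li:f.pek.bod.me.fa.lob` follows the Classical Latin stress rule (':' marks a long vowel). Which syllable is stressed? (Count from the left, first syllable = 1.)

5

Classical Latin: stress the penult if heavy (long vowel or closed), else the antepenult.
Weights: 5 me L, 6 fa L, 7 lob H.
The penult (syllable 6, fa) is light, so stress falls on the antepenult (syllable 5, me).
Stress on syllable 5: fu.li:f.pek.bod.ˈme.fa.lob.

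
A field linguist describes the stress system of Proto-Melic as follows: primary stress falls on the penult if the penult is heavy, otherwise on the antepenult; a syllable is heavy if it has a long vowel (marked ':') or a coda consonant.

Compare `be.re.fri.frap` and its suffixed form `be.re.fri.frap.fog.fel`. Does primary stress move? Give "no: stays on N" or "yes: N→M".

Base `be.re.fri.frap` (4 syllables):
  Weights: 2 re L, 3 fri L, 4 frap H.
  The penult (syllable 3, fri) is light, so stress falls on the antepenult (syllable 2, re).
  → primary stress on syllable 2.
Suffixed `be.re.fri.frap.fog.fel` (6 syllables):
  Weights: 4 frap H, 5 fog H, 6 fel H.
  The penult (syllable 5, fog) is heavy, so it takes stress.
  → primary stress on syllable 5.

yes: 2→5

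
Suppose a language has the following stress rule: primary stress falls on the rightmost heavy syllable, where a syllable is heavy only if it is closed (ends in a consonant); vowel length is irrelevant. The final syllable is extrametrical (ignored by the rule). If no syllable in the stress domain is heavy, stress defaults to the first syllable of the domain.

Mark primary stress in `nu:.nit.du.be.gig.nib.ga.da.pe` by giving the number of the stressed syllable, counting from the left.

6

The final syllable (9, pe) is extrametrical; the stress domain is syllables 1–8.
Weights: 1 nu: L, 2 nit H, 3 du L, 4 be L, 5 gig H, 6 nib H, 7 ga L, 8 da L.
Heavy syllables in the domain: 2, 5, 6. The rightmost is syllable 6 (nib).
Primary stress: syllable 6 → nu:.nit.du.be.gig.ˈnib.ga.da.pe.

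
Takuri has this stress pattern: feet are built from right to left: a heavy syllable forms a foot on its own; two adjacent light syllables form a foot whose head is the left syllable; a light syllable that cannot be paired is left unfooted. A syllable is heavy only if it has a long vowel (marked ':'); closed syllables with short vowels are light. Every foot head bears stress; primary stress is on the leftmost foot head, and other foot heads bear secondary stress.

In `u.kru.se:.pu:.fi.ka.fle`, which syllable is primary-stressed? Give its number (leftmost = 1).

1

Weights: 1 u L, 2 kru L, 3 se: H, 4 pu: H, 5 fi L, 6 ka L, 7 fle L.
Parse right to left (heavy = foot alone; LL = one foot; stranded L unfooted): (ˈu.kru) (ˈse:) (ˈpu:) fi (ˈka.fle).
Foot heads: 1, 3, 4, 6.
Primary stress on the leftmost head = syllable 1.
Primary stress: syllable 1 → ˈu.kru.se:.pu:.fi.ka.fle.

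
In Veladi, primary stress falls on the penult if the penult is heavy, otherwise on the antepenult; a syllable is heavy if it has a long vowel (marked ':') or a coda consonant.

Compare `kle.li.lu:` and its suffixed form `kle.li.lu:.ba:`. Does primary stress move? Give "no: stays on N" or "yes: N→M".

Base `kle.li.lu:` (3 syllables):
  Weights: 1 kle L, 2 li L, 3 lu: H.
  The penult (syllable 2, li) is light, so stress falls on the antepenult (syllable 1, kle).
  → primary stress on syllable 1.
Suffixed `kle.li.lu:.ba:` (4 syllables):
  Weights: 2 li L, 3 lu: H, 4 ba: H.
  The penult (syllable 3, lu:) is heavy, so it takes stress.
  → primary stress on syllable 3.

yes: 1→3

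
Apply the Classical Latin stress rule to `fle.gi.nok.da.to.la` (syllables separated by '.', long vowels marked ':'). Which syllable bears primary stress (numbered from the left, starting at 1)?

Classical Latin: stress the penult if heavy (long vowel or closed), else the antepenult.
Weights: 4 da L, 5 to L, 6 la L.
The penult (syllable 5, to) is light, so stress falls on the antepenult (syllable 4, da).
Stress on syllable 4: fle.gi.nok.ˈda.to.la.

4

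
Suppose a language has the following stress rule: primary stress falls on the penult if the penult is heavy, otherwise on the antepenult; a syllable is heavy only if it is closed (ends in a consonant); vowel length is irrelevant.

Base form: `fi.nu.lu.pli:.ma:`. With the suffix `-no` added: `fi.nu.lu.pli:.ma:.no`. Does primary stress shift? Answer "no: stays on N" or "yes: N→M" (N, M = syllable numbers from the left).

Base `fi.nu.lu.pli:.ma:` (5 syllables):
  Weights: 3 lu L, 4 pli: L, 5 ma: L.
  The penult (syllable 4, pli:) is light, so stress falls on the antepenult (syllable 3, lu).
  → primary stress on syllable 3.
Suffixed `fi.nu.lu.pli:.ma:.no` (6 syllables):
  Weights: 4 pli: L, 5 ma: L, 6 no L.
  The penult (syllable 5, ma:) is light, so stress falls on the antepenult (syllable 4, pli:).
  → primary stress on syllable 4.

yes: 3→4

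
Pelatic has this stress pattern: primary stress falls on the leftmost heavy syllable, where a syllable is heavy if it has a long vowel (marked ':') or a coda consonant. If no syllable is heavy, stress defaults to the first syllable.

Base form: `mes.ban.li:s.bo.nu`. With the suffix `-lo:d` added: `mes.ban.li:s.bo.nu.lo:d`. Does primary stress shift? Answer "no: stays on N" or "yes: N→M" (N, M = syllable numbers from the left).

no: stays on 1

Base `mes.ban.li:s.bo.nu` (5 syllables):
  Weights: 1 mes H, 2 ban H, 3 li:s H, 4 bo L, 5 nu L.
  Heavy syllables in the domain: 1, 2, 3. The leftmost is syllable 1 (mes).
  → primary stress on syllable 1.
Suffixed `mes.ban.li:s.bo.nu.lo:d` (6 syllables):
  Weights: 1 mes H, 2 ban H, 3 li:s H, 4 bo L, 5 nu L, 6 lo:d H.
  Heavy syllables in the domain: 1, 2, 3, 6. The leftmost is syllable 1 (mes).
  → primary stress on syllable 1.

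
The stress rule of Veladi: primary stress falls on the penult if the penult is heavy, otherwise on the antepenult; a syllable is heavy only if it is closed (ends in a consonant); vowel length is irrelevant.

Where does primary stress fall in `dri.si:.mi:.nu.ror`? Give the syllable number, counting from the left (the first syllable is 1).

3

Weights: 3 mi: L, 4 nu L, 5 ror H.
The penult (syllable 4, nu) is light, so stress falls on the antepenult (syllable 3, mi:).
Primary stress: syllable 3 → dri.si:.ˈmi:.nu.ror.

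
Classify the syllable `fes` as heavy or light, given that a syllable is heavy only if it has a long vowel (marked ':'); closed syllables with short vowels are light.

`fes`: short vowel, closed (coda /s/). Short vowel → light.

light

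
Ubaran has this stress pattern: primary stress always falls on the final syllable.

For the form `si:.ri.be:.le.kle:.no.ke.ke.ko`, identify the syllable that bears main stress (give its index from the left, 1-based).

The word has 9 syllables; the final syllable is syllable 9 (ko).
Primary stress: syllable 9 → si:.ri.be:.le.kle:.no.ke.ke.ˈko.

9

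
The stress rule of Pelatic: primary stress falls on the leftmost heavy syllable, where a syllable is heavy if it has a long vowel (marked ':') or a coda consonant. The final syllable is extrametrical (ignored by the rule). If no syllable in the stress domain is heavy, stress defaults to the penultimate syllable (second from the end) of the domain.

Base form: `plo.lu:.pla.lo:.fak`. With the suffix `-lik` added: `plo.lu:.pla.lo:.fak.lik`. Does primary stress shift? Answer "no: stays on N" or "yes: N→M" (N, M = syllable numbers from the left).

no: stays on 2

Base `plo.lu:.pla.lo:.fak` (5 syllables):
  The final syllable (5, fak) is extrametrical; the stress domain is syllables 1–4.
  Weights: 1 plo L, 2 lu: H, 3 pla L, 4 lo: H.
  Heavy syllables in the domain: 2, 4. The leftmost is syllable 2 (lu:).
  → primary stress on syllable 2.
Suffixed `plo.lu:.pla.lo:.fak.lik` (6 syllables):
  The final syllable (6, lik) is extrametrical; the stress domain is syllables 1–5.
  Weights: 1 plo L, 2 lu: H, 3 pla L, 4 lo: H, 5 fak H.
  Heavy syllables in the domain: 2, 4, 5. The leftmost is syllable 2 (lu:).
  → primary stress on syllable 2.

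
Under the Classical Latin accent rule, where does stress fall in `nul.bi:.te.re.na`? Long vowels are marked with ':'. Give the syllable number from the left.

Classical Latin: stress the penult if heavy (long vowel or closed), else the antepenult.
Weights: 3 te L, 4 re L, 5 na L.
The penult (syllable 4, re) is light, so stress falls on the antepenult (syllable 3, te).
Stress on syllable 3: nul.bi:.ˈte.re.na.

3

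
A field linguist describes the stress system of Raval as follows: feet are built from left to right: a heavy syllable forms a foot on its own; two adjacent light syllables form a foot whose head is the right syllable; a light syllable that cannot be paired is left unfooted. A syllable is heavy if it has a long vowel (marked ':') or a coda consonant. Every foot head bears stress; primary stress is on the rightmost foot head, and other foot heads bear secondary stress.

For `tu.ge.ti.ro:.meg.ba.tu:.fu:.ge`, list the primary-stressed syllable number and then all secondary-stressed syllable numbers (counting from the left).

Weights: 1 tu L, 2 ge L, 3 ti L, 4 ro: H, 5 meg H, 6 ba L, 7 tu: H, 8 fu: H, 9 ge L.
Parse left to right (heavy = foot alone; LL = one foot; stranded L unfooted): (tu.ˈge) ti (ˈro:) (ˈmeg) ba (ˈtu:) (ˈfu:) ge.
Foot heads: 2, 4, 5, 7, 8.
Primary stress on the rightmost head = syllable 8.
Secondary stress on 2, 4, 5, 7: tu.ˌge.ti.ˌro:.ˌmeg.ba.ˌtu:.ˈfu:.ge.

primary 8, secondary 2, 4, 5, 7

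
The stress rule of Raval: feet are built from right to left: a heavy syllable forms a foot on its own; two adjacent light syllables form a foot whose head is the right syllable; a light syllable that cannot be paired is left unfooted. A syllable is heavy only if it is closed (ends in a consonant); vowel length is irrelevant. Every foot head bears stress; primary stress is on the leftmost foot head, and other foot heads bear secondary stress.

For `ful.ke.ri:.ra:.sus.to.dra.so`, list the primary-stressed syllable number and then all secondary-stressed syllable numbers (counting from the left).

primary 1, secondary 4, 5, 8

Weights: 1 ful H, 2 ke L, 3 ri: L, 4 ra: L, 5 sus H, 6 to L, 7 dra L, 8 so L.
Parse right to left (heavy = foot alone; LL = one foot; stranded L unfooted): (ˈful) ke (ri:.ˈra:) (ˈsus) to (dra.ˈso).
Foot heads: 1, 4, 5, 8.
Primary stress on the leftmost head = syllable 1.
Secondary stress on 4, 5, 8: ˈful.ke.ri:.ˌra:.ˌsus.to.dra.ˌso.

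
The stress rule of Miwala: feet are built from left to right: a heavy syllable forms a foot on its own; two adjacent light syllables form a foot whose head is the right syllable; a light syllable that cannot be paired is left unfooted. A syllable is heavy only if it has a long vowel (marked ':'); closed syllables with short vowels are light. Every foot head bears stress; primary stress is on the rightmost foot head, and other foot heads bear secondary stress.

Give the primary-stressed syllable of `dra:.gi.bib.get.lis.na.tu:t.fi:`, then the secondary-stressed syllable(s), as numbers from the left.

primary 8, secondary 1, 3, 5, 7

Weights: 1 dra: H, 2 gi L, 3 bib L, 4 get L, 5 lis L, 6 na L, 7 tu:t H, 8 fi: H.
Parse left to right (heavy = foot alone; LL = one foot; stranded L unfooted): (ˈdra:) (gi.ˈbib) (get.ˈlis) na (ˈtu:t) (ˈfi:).
Foot heads: 1, 3, 5, 7, 8.
Primary stress on the rightmost head = syllable 8.
Secondary stress on 1, 3, 5, 7: ˌdra:.gi.ˌbib.get.ˌlis.na.ˌtu:t.ˈfi:.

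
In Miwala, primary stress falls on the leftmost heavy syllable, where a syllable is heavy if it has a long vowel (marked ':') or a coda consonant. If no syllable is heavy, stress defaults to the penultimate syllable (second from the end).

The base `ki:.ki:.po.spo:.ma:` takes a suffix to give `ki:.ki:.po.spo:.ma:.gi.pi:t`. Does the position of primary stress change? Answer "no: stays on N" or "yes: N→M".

Base `ki:.ki:.po.spo:.ma:` (5 syllables):
  Weights: 1 ki: H, 2 ki: H, 3 po L, 4 spo: H, 5 ma: H.
  Heavy syllables in the domain: 1, 2, 4, 5. The leftmost is syllable 1 (ki:).
  → primary stress on syllable 1.
Suffixed `ki:.ki:.po.spo:.ma:.gi.pi:t` (7 syllables):
  Weights: 1 ki: H, 2 ki: H, 3 po L, 4 spo: H, 5 ma: H, 6 gi L, 7 pi:t H.
  Heavy syllables in the domain: 1, 2, 4, 5, 7. The leftmost is syllable 1 (ki:).
  → primary stress on syllable 1.

no: stays on 1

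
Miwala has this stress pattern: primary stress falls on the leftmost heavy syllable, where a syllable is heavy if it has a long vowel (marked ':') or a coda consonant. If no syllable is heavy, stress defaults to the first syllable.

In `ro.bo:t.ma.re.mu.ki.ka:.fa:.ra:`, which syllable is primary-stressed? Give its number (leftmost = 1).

2

Weights: 1 ro L, 2 bo:t H, 3 ma L, 4 re L, 5 mu L, 6 ki L, 7 ka: H, 8 fa: H, 9 ra: H.
Heavy syllables in the domain: 2, 7, 8, 9. The leftmost is syllable 2 (bo:t).
Primary stress: syllable 2 → ro.ˈbo:t.ma.re.mu.ki.ka:.fa:.ra:.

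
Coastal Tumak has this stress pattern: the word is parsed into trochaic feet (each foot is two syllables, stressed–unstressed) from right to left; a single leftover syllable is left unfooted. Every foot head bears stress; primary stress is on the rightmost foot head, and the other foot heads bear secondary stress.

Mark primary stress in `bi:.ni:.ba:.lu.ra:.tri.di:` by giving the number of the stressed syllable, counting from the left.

6

Parse right to left into trochaic (ˈσσ) feet: bi: (ˈni:.ba:) (ˈlu.ra:) (ˈtri.di:). Syllable 1 is left unfooted.
Foot heads (stressed positions): 2, 4, 6.
End Rule Rightmost: primary stress on the rightmost head = syllable 6.
Primary stress: syllable 6 → bi:.ni:.ba:.lu.ra:.ˈtri.di:.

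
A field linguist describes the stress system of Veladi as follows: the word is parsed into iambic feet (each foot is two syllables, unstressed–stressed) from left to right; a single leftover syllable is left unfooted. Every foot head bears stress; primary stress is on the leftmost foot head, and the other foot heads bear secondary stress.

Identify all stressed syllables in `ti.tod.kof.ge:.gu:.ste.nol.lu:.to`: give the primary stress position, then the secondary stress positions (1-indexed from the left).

Parse left to right into iambic (σˈσ) feet: (ti.ˈtod) (kof.ˈge:) (gu:.ˈste) (nol.ˈlu:) to. Syllable 9 is left unfooted.
Foot heads (stressed positions): 2, 4, 6, 8.
End Rule Leftmost: primary stress on the leftmost head = syllable 2.
Secondary stress on 4, 6, 8: ti.ˈtod.kof.ˌge:.gu:.ˌste.nol.ˌlu:.to.

primary 2, secondary 4, 6, 8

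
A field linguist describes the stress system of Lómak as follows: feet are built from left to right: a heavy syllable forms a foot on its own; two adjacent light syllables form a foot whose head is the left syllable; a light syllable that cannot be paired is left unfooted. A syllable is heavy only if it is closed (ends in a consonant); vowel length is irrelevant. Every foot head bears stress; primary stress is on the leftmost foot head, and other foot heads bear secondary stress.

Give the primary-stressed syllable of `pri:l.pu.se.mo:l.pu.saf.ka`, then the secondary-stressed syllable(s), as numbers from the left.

primary 1, secondary 2, 4, 6

Weights: 1 pri:l H, 2 pu L, 3 se L, 4 mo:l H, 5 pu L, 6 saf H, 7 ka L.
Parse left to right (heavy = foot alone; LL = one foot; stranded L unfooted): (ˈpri:l) (ˈpu.se) (ˈmo:l) pu (ˈsaf) ka.
Foot heads: 1, 2, 4, 6.
Primary stress on the leftmost head = syllable 1.
Secondary stress on 2, 4, 6: ˈpri:l.ˌpu.se.ˌmo:l.pu.ˌsaf.ka.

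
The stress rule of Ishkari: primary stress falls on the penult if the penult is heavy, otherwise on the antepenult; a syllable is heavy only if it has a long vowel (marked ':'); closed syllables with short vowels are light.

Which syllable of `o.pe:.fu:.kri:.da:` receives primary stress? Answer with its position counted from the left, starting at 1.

Weights: 3 fu: H, 4 kri: H, 5 da: H.
The penult (syllable 4, kri:) is heavy, so it takes stress.
Primary stress: syllable 4 → o.pe:.fu:.ˈkri:.da:.

4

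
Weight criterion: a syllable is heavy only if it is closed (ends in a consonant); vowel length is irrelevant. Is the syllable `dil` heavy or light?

heavy

`dil`: short vowel, closed (coda /l/). Closed (coda /l/) → heavy.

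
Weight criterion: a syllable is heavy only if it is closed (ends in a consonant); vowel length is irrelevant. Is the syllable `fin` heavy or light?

heavy

`fin`: short vowel, closed (coda /n/). Closed (coda /n/) → heavy.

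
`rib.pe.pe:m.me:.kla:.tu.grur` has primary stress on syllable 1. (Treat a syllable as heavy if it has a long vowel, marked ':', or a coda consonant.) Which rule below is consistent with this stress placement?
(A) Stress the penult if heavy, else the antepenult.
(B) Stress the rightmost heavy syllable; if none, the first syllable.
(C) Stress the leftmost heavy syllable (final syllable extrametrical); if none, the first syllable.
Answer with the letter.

C

Rule A → syllable 5 (observed: 1).
Rule B → syllable 7 (observed: 1).
Rule C → syllable 1 ✓.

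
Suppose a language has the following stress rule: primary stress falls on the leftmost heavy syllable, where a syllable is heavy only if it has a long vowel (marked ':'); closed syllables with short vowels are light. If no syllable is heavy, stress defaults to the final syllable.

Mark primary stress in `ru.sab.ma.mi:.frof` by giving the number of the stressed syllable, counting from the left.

4

Weights: 1 ru L, 2 sab L, 3 ma L, 4 mi: H, 5 frof L.
Heavy syllables in the domain: 4. The leftmost is syllable 4 (mi:).
Primary stress: syllable 4 → ru.sab.ma.ˈmi:.frof.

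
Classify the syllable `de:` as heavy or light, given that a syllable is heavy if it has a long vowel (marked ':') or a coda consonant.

`de:`: long vowel, open (no coda). Long vowel → heavy.

heavy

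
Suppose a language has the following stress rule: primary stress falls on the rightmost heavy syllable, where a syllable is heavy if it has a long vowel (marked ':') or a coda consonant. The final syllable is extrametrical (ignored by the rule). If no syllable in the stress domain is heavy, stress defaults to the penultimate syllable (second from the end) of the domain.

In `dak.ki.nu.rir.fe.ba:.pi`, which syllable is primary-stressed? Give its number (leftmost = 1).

6

The final syllable (7, pi) is extrametrical; the stress domain is syllables 1–6.
Weights: 1 dak H, 2 ki L, 3 nu L, 4 rir H, 5 fe L, 6 ba: H.
Heavy syllables in the domain: 1, 4, 6. The rightmost is syllable 6 (ba:).
Primary stress: syllable 6 → dak.ki.nu.rir.fe.ˈba:.pi.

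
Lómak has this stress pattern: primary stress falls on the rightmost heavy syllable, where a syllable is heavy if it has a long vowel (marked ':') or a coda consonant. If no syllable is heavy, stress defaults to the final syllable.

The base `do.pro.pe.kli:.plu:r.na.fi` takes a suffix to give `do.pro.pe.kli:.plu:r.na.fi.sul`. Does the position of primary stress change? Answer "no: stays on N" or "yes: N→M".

Base `do.pro.pe.kli:.plu:r.na.fi` (7 syllables):
  Weights: 1 do L, 2 pro L, 3 pe L, 4 kli: H, 5 plu:r H, 6 na L, 7 fi L.
  Heavy syllables in the domain: 4, 5. The rightmost is syllable 5 (plu:r).
  → primary stress on syllable 5.
Suffixed `do.pro.pe.kli:.plu:r.na.fi.sul` (8 syllables):
  Weights: 1 do L, 2 pro L, 3 pe L, 4 kli: H, 5 plu:r H, 6 na L, 7 fi L, 8 sul H.
  Heavy syllables in the domain: 4, 5, 8. The rightmost is syllable 8 (sul).
  → primary stress on syllable 8.

yes: 5→8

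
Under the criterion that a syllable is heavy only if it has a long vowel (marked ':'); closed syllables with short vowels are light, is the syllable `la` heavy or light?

`la`: short vowel, open (no coda). Short vowel → light.

light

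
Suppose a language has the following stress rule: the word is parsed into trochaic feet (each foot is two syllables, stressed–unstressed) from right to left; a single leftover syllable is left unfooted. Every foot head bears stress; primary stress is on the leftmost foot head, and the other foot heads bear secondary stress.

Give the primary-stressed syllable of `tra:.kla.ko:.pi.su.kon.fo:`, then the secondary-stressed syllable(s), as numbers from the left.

primary 2, secondary 4, 6

Parse right to left into trochaic (ˈσσ) feet: tra: (ˈkla.ko:) (ˈpi.su) (ˈkon.fo:). Syllable 1 is left unfooted.
Foot heads (stressed positions): 2, 4, 6.
End Rule Leftmost: primary stress on the leftmost head = syllable 2.
Secondary stress on 4, 6: tra:.ˈkla.ko:.ˌpi.su.ˌkon.fo:.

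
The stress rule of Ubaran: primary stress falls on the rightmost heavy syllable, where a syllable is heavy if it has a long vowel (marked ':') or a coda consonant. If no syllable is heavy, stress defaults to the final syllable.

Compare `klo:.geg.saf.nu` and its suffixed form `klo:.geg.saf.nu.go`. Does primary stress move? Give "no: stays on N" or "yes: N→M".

no: stays on 3

Base `klo:.geg.saf.nu` (4 syllables):
  Weights: 1 klo: H, 2 geg H, 3 saf H, 4 nu L.
  Heavy syllables in the domain: 1, 2, 3. The rightmost is syllable 3 (saf).
  → primary stress on syllable 3.
Suffixed `klo:.geg.saf.nu.go` (5 syllables):
  Weights: 1 klo: H, 2 geg H, 3 saf H, 4 nu L, 5 go L.
  Heavy syllables in the domain: 1, 2, 3. The rightmost is syllable 3 (saf).
  → primary stress on syllable 3.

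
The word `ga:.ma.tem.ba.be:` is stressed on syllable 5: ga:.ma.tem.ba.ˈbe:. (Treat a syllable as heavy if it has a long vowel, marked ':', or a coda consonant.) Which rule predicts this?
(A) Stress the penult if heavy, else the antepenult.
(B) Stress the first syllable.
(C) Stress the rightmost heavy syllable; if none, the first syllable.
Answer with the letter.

C

Rule A → syllable 3 (observed: 5).
Rule B → syllable 1 (observed: 5).
Rule C → syllable 5 ✓.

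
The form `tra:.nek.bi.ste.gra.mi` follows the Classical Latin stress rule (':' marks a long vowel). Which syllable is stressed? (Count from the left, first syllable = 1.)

4

Classical Latin: stress the penult if heavy (long vowel or closed), else the antepenult.
Weights: 4 ste L, 5 gra L, 6 mi L.
The penult (syllable 5, gra) is light, so stress falls on the antepenult (syllable 4, ste).
Stress on syllable 4: tra:.nek.bi.ˈste.gra.mi.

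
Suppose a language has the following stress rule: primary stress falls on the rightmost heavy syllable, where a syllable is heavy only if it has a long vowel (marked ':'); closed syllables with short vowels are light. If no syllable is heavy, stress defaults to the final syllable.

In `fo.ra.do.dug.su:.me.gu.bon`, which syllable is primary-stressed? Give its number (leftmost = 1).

5

Weights: 1 fo L, 2 ra L, 3 do L, 4 dug L, 5 su: H, 6 me L, 7 gu L, 8 bon L.
Heavy syllables in the domain: 5. The rightmost is syllable 5 (su:).
Primary stress: syllable 5 → fo.ra.do.dug.ˈsu:.me.gu.bon.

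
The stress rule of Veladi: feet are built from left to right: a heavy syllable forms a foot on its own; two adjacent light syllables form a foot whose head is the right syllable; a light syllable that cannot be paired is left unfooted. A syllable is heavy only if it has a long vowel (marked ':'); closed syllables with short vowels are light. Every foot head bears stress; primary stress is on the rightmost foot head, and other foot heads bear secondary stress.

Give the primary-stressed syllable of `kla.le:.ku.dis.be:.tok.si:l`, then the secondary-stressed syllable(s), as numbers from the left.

primary 7, secondary 2, 4, 5

Weights: 1 kla L, 2 le: H, 3 ku L, 4 dis L, 5 be: H, 6 tok L, 7 si:l H.
Parse left to right (heavy = foot alone; LL = one foot; stranded L unfooted): kla (ˈle:) (ku.ˈdis) (ˈbe:) tok (ˈsi:l).
Foot heads: 2, 4, 5, 7.
Primary stress on the rightmost head = syllable 7.
Secondary stress on 2, 4, 5: kla.ˌle:.ku.ˌdis.ˌbe:.tok.ˈsi:l.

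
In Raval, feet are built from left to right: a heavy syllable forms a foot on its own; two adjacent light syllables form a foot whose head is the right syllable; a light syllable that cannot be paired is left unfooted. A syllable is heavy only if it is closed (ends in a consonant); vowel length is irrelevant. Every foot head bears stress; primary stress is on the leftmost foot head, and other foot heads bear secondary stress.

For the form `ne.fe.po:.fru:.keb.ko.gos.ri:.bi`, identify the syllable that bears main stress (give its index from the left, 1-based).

Weights: 1 ne L, 2 fe L, 3 po: L, 4 fru: L, 5 keb H, 6 ko L, 7 gos H, 8 ri: L, 9 bi L.
Parse left to right (heavy = foot alone; LL = one foot; stranded L unfooted): (ne.ˈfe) (po:.ˈfru:) (ˈkeb) ko (ˈgos) (ri:.ˈbi).
Foot heads: 2, 4, 5, 7, 9.
Primary stress on the leftmost head = syllable 2.
Primary stress: syllable 2 → ne.ˈfe.po:.fru:.keb.ko.gos.ri:.bi.

2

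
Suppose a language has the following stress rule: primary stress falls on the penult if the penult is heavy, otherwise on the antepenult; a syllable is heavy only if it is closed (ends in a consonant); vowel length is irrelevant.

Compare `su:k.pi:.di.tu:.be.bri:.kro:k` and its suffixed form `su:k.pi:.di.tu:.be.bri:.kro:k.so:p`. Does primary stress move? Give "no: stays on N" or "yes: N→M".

Base `su:k.pi:.di.tu:.be.bri:.kro:k` (7 syllables):
  Weights: 5 be L, 6 bri: L, 7 kro:k H.
  The penult (syllable 6, bri:) is light, so stress falls on the antepenult (syllable 5, be).
  → primary stress on syllable 5.
Suffixed `su:k.pi:.di.tu:.be.bri:.kro:k.so:p` (8 syllables):
  Weights: 6 bri: L, 7 kro:k H, 8 so:p H.
  The penult (syllable 7, kro:k) is heavy, so it takes stress.
  → primary stress on syllable 7.

yes: 5→7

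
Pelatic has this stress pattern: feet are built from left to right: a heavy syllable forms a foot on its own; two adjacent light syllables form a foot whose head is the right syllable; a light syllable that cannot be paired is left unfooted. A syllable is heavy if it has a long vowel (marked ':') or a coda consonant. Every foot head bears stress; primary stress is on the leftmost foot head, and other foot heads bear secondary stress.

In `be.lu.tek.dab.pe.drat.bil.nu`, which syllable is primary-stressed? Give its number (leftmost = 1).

Weights: 1 be L, 2 lu L, 3 tek H, 4 dab H, 5 pe L, 6 drat H, 7 bil H, 8 nu L.
Parse left to right (heavy = foot alone; LL = one foot; stranded L unfooted): (be.ˈlu) (ˈtek) (ˈdab) pe (ˈdrat) (ˈbil) nu.
Foot heads: 2, 3, 4, 6, 7.
Primary stress on the leftmost head = syllable 2.
Primary stress: syllable 2 → be.ˈlu.tek.dab.pe.drat.bil.nu.

2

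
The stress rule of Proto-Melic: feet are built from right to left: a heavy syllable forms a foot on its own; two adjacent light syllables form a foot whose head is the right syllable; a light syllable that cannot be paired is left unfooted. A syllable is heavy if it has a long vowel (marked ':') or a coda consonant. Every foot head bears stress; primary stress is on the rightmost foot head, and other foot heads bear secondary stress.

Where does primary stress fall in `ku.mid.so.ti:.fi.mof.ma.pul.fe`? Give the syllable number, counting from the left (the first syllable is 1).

Weights: 1 ku L, 2 mid H, 3 so L, 4 ti: H, 5 fi L, 6 mof H, 7 ma L, 8 pul H, 9 fe L.
Parse right to left (heavy = foot alone; LL = one foot; stranded L unfooted): ku (ˈmid) so (ˈti:) fi (ˈmof) ma (ˈpul) fe.
Foot heads: 2, 4, 6, 8.
Primary stress on the rightmost head = syllable 8.
Primary stress: syllable 8 → ku.mid.so.ti:.fi.mof.ma.ˈpul.fe.

8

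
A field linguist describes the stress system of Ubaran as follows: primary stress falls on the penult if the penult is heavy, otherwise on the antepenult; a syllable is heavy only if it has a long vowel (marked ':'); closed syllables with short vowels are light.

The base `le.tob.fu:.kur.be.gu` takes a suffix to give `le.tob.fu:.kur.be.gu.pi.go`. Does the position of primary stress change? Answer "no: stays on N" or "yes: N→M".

yes: 4→6

Base `le.tob.fu:.kur.be.gu` (6 syllables):
  Weights: 4 kur L, 5 be L, 6 gu L.
  The penult (syllable 5, be) is light, so stress falls on the antepenult (syllable 4, kur).
  → primary stress on syllable 4.
Suffixed `le.tob.fu:.kur.be.gu.pi.go` (8 syllables):
  Weights: 6 gu L, 7 pi L, 8 go L.
  The penult (syllable 7, pi) is light, so stress falls on the antepenult (syllable 6, gu).
  → primary stress on syllable 6.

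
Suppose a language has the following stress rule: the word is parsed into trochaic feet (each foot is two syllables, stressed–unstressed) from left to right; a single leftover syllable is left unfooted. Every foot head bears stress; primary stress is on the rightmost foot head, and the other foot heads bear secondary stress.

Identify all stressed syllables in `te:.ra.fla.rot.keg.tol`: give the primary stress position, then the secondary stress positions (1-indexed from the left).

primary 5, secondary 1, 3

Parse left to right into trochaic (ˈσσ) feet: (ˈte:.ra) (ˈfla.rot) (ˈkeg.tol).
Foot heads (stressed positions): 1, 3, 5.
End Rule Rightmost: primary stress on the rightmost head = syllable 5.
Secondary stress on 1, 3: ˌte:.ra.ˌfla.rot.ˈkeg.tol.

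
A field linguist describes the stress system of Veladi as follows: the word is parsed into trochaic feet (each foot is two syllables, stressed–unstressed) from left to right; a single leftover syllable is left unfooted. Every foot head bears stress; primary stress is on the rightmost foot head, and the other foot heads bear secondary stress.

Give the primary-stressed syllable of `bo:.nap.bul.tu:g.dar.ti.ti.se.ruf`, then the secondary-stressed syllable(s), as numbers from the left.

Parse left to right into trochaic (ˈσσ) feet: (ˈbo:.nap) (ˈbul.tu:g) (ˈdar.ti) (ˈti.se) ruf. Syllable 9 is left unfooted.
Foot heads (stressed positions): 1, 3, 5, 7.
End Rule Rightmost: primary stress on the rightmost head = syllable 7.
Secondary stress on 1, 3, 5: ˌbo:.nap.ˌbul.tu:g.ˌdar.ti.ˈti.se.ruf.

primary 7, secondary 1, 3, 5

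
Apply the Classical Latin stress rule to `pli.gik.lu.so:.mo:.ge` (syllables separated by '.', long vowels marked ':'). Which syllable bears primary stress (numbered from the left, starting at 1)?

Classical Latin: stress the penult if heavy (long vowel or closed), else the antepenult.
Weights: 4 so: H, 5 mo: H, 6 ge L.
The penult (syllable 5, mo:) is heavy, so it takes stress.
Stress on syllable 5: pli.gik.lu.so:.ˈmo:.ge.

5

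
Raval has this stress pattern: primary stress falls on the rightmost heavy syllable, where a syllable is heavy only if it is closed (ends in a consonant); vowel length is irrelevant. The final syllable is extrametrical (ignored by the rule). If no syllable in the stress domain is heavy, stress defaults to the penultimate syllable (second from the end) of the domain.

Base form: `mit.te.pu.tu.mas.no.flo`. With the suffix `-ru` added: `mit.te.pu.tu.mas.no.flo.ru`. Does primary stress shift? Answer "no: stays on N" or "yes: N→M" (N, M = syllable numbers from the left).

no: stays on 5

Base `mit.te.pu.tu.mas.no.flo` (7 syllables):
  The final syllable (7, flo) is extrametrical; the stress domain is syllables 1–6.
  Weights: 1 mit H, 2 te L, 3 pu L, 4 tu L, 5 mas H, 6 no L.
  Heavy syllables in the domain: 1, 5. The rightmost is syllable 5 (mas).
  → primary stress on syllable 5.
Suffixed `mit.te.pu.tu.mas.no.flo.ru` (8 syllables):
  The final syllable (8, ru) is extrametrical; the stress domain is syllables 1–7.
  Weights: 1 mit H, 2 te L, 3 pu L, 4 tu L, 5 mas H, 6 no L, 7 flo L.
  Heavy syllables in the domain: 1, 5. The rightmost is syllable 5 (mas).
  → primary stress on syllable 5.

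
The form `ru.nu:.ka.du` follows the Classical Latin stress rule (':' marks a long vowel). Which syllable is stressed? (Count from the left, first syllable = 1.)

Classical Latin: stress the penult if heavy (long vowel or closed), else the antepenult.
Weights: 2 nu: H, 3 ka L, 4 du L.
The penult (syllable 3, ka) is light, so stress falls on the antepenult (syllable 2, nu:).
Stress on syllable 2: ru.ˈnu:.ka.du.

2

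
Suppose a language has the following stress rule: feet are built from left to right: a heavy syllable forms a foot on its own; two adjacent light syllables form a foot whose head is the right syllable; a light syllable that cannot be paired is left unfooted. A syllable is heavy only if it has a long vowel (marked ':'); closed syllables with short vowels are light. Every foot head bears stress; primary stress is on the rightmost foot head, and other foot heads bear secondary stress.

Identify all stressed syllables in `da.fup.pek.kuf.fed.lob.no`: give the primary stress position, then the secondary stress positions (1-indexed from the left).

primary 6, secondary 2, 4

Weights: 1 da L, 2 fup L, 3 pek L, 4 kuf L, 5 fed L, 6 lob L, 7 no L.
Parse left to right (heavy = foot alone; LL = one foot; stranded L unfooted): (da.ˈfup) (pek.ˈkuf) (fed.ˈlob) no.
Foot heads: 2, 4, 6.
Primary stress on the rightmost head = syllable 6.
Secondary stress on 2, 4: da.ˌfup.pek.ˌkuf.fed.ˈlob.no.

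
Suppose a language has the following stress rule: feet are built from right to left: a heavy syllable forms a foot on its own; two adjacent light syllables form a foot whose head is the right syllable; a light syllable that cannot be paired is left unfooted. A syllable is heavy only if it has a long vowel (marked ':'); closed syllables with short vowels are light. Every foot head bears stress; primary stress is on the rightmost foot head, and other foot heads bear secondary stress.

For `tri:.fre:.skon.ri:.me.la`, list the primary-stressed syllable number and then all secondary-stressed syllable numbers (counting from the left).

Weights: 1 tri: H, 2 fre: H, 3 skon L, 4 ri: H, 5 me L, 6 la L.
Parse right to left (heavy = foot alone; LL = one foot; stranded L unfooted): (ˈtri:) (ˈfre:) skon (ˈri:) (me.ˈla).
Foot heads: 1, 2, 4, 6.
Primary stress on the rightmost head = syllable 6.
Secondary stress on 1, 2, 4: ˌtri:.ˌfre:.skon.ˌri:.me.ˈla.

primary 6, secondary 1, 2, 4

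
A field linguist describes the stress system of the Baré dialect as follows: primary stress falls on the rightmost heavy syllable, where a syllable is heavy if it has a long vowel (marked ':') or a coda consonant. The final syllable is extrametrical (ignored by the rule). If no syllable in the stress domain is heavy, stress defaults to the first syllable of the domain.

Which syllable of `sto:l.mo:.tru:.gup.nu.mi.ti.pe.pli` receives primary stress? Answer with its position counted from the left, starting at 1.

The final syllable (9, pli) is extrametrical; the stress domain is syllables 1–8.
Weights: 1 sto:l H, 2 mo: H, 3 tru: H, 4 gup H, 5 nu L, 6 mi L, 7 ti L, 8 pe L.
Heavy syllables in the domain: 1, 2, 3, 4. The rightmost is syllable 4 (gup).
Primary stress: syllable 4 → sto:l.mo:.tru:.ˈgup.nu.mi.ti.pe.pli.

4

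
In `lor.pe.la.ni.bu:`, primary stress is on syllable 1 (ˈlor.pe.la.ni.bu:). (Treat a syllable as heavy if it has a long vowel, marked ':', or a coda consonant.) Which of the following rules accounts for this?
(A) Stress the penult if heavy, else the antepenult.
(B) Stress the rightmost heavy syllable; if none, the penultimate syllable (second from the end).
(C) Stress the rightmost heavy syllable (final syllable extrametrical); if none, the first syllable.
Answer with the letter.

Rule A → syllable 3 (observed: 1).
Rule B → syllable 5 (observed: 1).
Rule C → syllable 1 ✓.

C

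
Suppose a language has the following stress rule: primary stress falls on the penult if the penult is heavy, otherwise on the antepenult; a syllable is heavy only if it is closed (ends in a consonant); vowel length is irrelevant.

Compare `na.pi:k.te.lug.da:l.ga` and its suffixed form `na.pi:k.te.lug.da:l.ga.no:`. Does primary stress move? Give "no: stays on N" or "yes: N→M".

Base `na.pi:k.te.lug.da:l.ga` (6 syllables):
  Weights: 4 lug H, 5 da:l H, 6 ga L.
  The penult (syllable 5, da:l) is heavy, so it takes stress.
  → primary stress on syllable 5.
Suffixed `na.pi:k.te.lug.da:l.ga.no:` (7 syllables):
  Weights: 5 da:l H, 6 ga L, 7 no: L.
  The penult (syllable 6, ga) is light, so stress falls on the antepenult (syllable 5, da:l).
  → primary stress on syllable 5.

no: stays on 5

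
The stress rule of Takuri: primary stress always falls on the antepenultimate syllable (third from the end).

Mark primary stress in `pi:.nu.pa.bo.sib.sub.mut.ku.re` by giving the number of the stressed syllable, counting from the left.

7

The word has 9 syllables; the antepenultimate syllable (third from the end) is syllable 7 (mut).
Primary stress: syllable 7 → pi:.nu.pa.bo.sib.sub.ˈmut.ku.re.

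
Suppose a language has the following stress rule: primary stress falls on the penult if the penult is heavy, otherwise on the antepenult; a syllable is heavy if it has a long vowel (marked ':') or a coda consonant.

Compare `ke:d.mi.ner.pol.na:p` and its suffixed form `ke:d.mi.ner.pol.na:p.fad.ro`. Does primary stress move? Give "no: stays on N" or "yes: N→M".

Base `ke:d.mi.ner.pol.na:p` (5 syllables):
  Weights: 3 ner H, 4 pol H, 5 na:p H.
  The penult (syllable 4, pol) is heavy, so it takes stress.
  → primary stress on syllable 4.
Suffixed `ke:d.mi.ner.pol.na:p.fad.ro` (7 syllables):
  Weights: 5 na:p H, 6 fad H, 7 ro L.
  The penult (syllable 6, fad) is heavy, so it takes stress.
  → primary stress on syllable 6.

yes: 4→6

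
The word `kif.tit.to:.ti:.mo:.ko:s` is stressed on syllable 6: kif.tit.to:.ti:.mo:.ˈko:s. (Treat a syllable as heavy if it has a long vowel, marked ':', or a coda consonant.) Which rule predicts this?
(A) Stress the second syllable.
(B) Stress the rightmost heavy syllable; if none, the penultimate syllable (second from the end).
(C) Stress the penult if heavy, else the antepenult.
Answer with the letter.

Rule A → syllable 2 (observed: 6).
Rule B → syllable 6 ✓.
Rule C → syllable 5 (observed: 6).

B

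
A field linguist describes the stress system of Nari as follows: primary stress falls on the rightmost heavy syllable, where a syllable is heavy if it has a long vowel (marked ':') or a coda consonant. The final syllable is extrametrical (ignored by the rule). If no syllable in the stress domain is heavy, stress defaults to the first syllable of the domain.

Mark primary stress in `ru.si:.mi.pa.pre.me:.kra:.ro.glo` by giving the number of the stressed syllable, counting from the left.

The final syllable (9, glo) is extrametrical; the stress domain is syllables 1–8.
Weights: 1 ru L, 2 si: H, 3 mi L, 4 pa L, 5 pre L, 6 me: H, 7 kra: H, 8 ro L.
Heavy syllables in the domain: 2, 6, 7. The rightmost is syllable 7 (kra:).
Primary stress: syllable 7 → ru.si:.mi.pa.pre.me:.ˈkra:.ro.glo.

7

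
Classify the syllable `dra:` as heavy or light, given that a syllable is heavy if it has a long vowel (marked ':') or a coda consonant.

`dra:`: long vowel, open (no coda). Long vowel → heavy.

heavy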